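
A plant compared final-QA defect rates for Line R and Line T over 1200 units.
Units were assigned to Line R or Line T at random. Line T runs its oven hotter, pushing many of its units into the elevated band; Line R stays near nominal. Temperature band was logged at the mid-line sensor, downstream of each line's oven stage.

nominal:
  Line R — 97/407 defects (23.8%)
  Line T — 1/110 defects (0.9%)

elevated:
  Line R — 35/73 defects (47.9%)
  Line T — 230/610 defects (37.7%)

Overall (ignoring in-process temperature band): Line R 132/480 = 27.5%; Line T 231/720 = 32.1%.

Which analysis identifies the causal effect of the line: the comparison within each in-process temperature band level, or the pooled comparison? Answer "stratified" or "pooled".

In-process temperature band here is a post-treatment variable shaped by the line; conditioning on it would introduce bias rather than remove it. The overall comparison is the causal one.
Pooled: Line R 27.5% vs Line T 32.1%; Line R is lower overall.

pooled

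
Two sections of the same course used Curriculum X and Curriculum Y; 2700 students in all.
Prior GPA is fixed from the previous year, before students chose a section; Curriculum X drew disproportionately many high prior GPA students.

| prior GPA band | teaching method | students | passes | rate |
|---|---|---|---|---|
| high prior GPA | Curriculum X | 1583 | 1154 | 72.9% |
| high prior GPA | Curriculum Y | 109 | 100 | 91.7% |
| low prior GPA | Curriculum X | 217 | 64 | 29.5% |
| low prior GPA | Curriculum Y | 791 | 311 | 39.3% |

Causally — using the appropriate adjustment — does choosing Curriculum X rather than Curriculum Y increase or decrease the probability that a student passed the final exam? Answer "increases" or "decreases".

decreases

Curriculum Y is higher inside every prior GPA band stratum but Curriculum X is higher in aggregate. Whether to stratify depends on how prior GPA band relates to the teaching method.
Nothing the teaching method does changes prior GPA band; the imbalance is an allocation artefact. With prior GPA band also predicting the outcome, the pooled figure is confounded, and the within-stratum comparison is the causal one.
Within each level — high prior GPA: 72.9% vs 91.7%; low prior GPA: 29.5% vs 39.3% — Curriculum Y is higher every time.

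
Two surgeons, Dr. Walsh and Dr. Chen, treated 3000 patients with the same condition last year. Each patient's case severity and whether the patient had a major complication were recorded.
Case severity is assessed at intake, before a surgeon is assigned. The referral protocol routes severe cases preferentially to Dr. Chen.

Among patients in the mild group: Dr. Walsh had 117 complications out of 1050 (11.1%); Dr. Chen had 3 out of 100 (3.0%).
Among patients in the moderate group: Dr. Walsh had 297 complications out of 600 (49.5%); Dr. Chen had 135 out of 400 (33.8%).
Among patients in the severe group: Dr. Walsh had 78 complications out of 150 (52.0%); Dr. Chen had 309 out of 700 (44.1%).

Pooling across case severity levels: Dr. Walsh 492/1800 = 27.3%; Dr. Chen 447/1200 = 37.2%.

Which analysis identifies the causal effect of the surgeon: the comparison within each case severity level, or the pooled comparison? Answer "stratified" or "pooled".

stratified

Case severity differs across surgeons for reasons unrelated to any effect of the surgeon itself, and it separately predicts the outcome — a classic confounder. We must compare within case severity levels.
Within each level — mild: 11.1% vs 3.0%; moderate: 49.5% vs 33.8%; severe: 52.0% vs 44.1% — Dr. Chen is lower every time.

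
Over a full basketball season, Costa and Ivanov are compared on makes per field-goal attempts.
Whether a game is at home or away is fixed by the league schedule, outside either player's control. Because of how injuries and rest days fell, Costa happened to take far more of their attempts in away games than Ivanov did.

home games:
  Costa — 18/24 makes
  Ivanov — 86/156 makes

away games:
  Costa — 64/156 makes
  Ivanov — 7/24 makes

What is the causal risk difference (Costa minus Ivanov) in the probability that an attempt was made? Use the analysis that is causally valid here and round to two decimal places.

+0.16

Nothing the player does changes game venue; the imbalance is an allocation artefact. With game venue also predicting the outcome, the pooled figure is confounded, and the within-stratum comparison is the causal one.
Adjusting over the population distribution of game venue: 0.500·(0.750−0.551) + 0.500·(0.410−0.292) = +0.159.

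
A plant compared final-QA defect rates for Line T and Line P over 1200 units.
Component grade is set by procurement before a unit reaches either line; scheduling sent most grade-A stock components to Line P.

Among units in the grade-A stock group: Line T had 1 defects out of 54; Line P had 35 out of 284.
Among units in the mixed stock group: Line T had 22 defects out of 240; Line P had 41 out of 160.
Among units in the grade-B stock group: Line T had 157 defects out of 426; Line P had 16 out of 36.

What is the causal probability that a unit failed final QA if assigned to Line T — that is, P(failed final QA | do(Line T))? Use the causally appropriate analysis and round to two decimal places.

0.18

Line T is lower inside every component grade stratum but Line P is lower in aggregate. Whether to stratify depends on how component grade relates to the line.
Nothing the line does changes component grade; the imbalance is an allocation artefact. With component grade also predicting the outcome, the pooled figure is confounded, and the within-stratum comparison is the causal one.
Standardising Line T to the population component grade mix: 0.282·1/54 + 0.333·22/240 + 0.385·157/426 = 0.178.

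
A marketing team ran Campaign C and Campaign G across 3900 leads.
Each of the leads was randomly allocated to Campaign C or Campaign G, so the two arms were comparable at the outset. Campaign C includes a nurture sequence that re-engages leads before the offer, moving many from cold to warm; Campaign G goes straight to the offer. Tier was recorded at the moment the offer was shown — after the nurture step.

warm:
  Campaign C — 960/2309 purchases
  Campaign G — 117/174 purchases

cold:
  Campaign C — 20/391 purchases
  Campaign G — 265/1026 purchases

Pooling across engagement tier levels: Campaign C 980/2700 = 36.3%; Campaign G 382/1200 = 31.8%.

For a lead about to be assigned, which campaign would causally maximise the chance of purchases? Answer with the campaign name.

The stratified and pooled comparisons disagree (Campaign G wins within each engagement tier; Campaign C wins overall), so the answer turns on the causal role of engagement tier.
Engagement tier is downstream of the campaign. One should not condition on a consequence of treatment, so the overall rates are the right comparison.
Pooled: Campaign C 36.3% vs Campaign G 31.8%; Campaign C is higher overall.

Campaign C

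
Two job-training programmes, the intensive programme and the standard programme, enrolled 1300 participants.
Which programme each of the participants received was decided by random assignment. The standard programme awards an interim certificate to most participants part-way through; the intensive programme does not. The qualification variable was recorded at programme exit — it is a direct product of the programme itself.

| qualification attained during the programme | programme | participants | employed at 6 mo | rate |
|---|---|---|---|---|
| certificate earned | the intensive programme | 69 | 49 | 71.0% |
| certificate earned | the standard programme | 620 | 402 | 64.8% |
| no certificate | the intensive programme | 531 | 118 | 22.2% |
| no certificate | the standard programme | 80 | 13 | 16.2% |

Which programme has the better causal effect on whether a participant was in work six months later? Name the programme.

the standard programme

The distribution of qualification attained during the programme is itself part of what the programme does — it is an intermediate outcome. Holding it fixed would remove that part of the effect; the total effect is the pooled difference.
Pooled: the intensive programme 27.8% vs the standard programme 59.3%; the standard programme is higher overall.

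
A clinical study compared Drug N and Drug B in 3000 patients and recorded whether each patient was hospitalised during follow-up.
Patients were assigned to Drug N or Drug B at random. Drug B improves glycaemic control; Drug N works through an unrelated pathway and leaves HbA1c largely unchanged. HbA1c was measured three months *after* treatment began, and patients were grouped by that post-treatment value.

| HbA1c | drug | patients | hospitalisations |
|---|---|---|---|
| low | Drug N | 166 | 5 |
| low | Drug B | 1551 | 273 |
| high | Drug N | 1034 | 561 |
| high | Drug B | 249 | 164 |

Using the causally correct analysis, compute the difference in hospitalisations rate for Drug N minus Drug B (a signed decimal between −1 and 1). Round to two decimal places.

Because the drug influences HbA1c, HbA1c is a post-treatment mediator, not a confounder. Stratifying on it would bias the estimate; the causal effect is the crude pooled difference.
The causal difference is the pooled difference: 0.472 − 0.243 = +0.229.

+0.23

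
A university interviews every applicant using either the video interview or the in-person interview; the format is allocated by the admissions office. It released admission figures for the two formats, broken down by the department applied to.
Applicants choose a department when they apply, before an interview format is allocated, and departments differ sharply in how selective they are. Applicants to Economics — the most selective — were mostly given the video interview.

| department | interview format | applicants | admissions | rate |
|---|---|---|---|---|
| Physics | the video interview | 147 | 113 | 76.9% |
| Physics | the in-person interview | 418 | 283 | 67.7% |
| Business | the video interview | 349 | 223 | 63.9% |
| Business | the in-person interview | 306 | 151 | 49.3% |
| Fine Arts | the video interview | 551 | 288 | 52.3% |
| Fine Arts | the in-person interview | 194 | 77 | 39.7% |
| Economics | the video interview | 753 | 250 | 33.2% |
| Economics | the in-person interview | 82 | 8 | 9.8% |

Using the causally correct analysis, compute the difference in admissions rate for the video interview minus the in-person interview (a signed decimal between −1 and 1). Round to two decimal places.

+0.16

the video interview is higher inside every department stratum but the in-person interview is higher in aggregate. Whether to stratify depends on how department relates to the interview format.
Here department is a common cause — it drives both which interview format a case falls under and the outcome. The crude comparison mixes populations; the stratum-specific rates are the causally relevant ones.
Adjusting over the population distribution of department: 0.202·(0.769−0.677) + 0.234·(0.639−0.493) + 0.266·(0.523−0.397) + 0.298·(0.332−0.098) = +0.156.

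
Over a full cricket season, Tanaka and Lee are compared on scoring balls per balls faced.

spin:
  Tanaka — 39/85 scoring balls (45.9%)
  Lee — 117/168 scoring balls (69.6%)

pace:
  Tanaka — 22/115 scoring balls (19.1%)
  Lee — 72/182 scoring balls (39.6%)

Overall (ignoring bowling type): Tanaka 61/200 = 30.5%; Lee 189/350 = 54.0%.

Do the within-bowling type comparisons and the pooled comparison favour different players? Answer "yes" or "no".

no

Within each bowling type level (spin 45.9% vs 69.6%; pace 19.1% vs 39.6%), Lee has the higher rate every time. Pooled: 30.5% vs 54.0% — Lee has the higher rate overall. They agree.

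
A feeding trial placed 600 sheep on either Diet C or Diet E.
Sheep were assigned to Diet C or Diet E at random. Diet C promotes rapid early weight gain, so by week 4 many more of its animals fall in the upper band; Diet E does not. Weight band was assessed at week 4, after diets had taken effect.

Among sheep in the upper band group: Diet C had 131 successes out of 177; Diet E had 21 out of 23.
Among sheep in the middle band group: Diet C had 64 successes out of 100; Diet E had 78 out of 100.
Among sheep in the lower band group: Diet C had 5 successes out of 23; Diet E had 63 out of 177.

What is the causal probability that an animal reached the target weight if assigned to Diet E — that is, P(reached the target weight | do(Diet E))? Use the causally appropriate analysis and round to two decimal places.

The week-4 weight band-specific comparison favours Diet E throughout, but the pooled figures favour Diet C. The question is whether to condition on week-4 weight band.
Week-4 weight band lies on the pathway diet → week-4 weight band → outcome, so adjusting for it blocks the indirect effect. For the total causal effect of diet, use the unadjusted pooled rates.
So P(outcome | do(Diet E)) is just the pooled rate for Diet E: 162/300 = 0.540.

0.54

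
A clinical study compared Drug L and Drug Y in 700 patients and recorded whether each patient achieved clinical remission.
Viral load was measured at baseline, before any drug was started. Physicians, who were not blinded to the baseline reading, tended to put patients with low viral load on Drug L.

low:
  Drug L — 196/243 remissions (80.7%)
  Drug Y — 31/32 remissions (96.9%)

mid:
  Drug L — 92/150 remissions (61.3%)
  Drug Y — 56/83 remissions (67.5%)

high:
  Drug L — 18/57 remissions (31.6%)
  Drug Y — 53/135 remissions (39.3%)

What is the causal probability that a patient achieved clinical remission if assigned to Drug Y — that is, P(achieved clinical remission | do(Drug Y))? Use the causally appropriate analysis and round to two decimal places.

0.71

The viral load-specific comparison favours Drug Y throughout, but the pooled figures favour Drug L. The question is whether to condition on viral load.
The imbalance in viral load arose from how patients were allocated, not from anything the drug did; and viral load independently affects the outcome. The pooled gap is confounded — condition on viral load.
Standardising Drug Y to the population viral load mix: 0.393·31/32 + 0.333·56/83 + 0.274·53/135 = 0.713.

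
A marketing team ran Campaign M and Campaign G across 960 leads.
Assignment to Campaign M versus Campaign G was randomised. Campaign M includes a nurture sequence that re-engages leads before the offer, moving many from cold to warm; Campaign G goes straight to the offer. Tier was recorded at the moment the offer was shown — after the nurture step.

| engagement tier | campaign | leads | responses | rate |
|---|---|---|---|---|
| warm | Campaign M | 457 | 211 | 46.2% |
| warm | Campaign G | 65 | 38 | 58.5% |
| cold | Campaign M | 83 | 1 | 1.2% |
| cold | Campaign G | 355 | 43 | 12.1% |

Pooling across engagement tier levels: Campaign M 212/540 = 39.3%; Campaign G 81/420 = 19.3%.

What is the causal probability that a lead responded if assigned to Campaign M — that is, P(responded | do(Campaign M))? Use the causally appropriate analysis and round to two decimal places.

The stratified and pooled comparisons disagree (Campaign G wins within each engagement tier; Campaign M wins overall), so the answer turns on the causal role of engagement tier.
Engagement tier here is a post-treatment variable shaped by the campaign; conditioning on it would introduce bias rather than remove it. The overall comparison is the causal one.
So P(outcome | do(Campaign M)) is just the pooled rate for Campaign M: 212/540 = 0.393.

0.39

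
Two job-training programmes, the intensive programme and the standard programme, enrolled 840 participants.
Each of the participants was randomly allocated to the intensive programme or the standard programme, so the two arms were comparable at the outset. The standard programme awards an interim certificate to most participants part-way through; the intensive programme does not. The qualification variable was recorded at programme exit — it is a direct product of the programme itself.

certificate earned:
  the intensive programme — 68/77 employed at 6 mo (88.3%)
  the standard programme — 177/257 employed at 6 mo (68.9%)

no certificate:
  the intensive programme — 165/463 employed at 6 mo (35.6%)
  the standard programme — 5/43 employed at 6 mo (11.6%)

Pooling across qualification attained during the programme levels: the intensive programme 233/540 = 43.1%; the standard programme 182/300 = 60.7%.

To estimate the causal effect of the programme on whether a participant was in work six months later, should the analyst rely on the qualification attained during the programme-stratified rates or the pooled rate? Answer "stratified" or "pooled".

pooled

The distribution of qualification attained during the programme is itself part of what the programme does — it is an intermediate outcome. Holding it fixed would remove that part of the effect; the total effect is the pooled difference.
Pooled: the intensive programme 43.1% vs the standard programme 60.7%; the standard programme is higher overall.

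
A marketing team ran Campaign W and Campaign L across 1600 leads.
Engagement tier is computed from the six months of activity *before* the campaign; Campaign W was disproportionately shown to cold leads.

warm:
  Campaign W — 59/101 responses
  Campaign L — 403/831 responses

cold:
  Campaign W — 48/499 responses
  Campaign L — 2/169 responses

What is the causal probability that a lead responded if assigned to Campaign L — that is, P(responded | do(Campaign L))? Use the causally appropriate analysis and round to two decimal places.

0.29

Within every engagement tier level Campaign W has the higher rate, yet pooled Campaign L does — Simpson's reversal.
Engagement tier differs across campaigns for reasons unrelated to any effect of the campaign itself, and it separately predicts the outcome — a classic confounder. We must compare within engagement tier levels.
Standardising Campaign L to the population engagement tier mix: 0.583·403/831 + 0.417·2/169 = 0.287.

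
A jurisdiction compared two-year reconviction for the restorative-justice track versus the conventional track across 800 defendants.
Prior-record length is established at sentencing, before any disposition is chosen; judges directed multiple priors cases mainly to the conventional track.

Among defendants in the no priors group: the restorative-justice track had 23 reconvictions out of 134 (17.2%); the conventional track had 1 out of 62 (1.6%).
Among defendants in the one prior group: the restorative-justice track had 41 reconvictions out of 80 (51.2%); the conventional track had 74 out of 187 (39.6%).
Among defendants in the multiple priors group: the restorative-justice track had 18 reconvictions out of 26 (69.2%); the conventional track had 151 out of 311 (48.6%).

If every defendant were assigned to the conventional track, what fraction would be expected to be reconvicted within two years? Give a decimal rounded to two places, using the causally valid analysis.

0.34

Here prior-record length is a common cause — it drives both which disposition a case falls under and the outcome. The crude comparison mixes populations; the stratum-specific rates are the causally relevant ones.
Standardising the conventional track to the population prior-record length mix: 0.245·1/62 + 0.334·74/187 + 0.421·151/311 = 0.341.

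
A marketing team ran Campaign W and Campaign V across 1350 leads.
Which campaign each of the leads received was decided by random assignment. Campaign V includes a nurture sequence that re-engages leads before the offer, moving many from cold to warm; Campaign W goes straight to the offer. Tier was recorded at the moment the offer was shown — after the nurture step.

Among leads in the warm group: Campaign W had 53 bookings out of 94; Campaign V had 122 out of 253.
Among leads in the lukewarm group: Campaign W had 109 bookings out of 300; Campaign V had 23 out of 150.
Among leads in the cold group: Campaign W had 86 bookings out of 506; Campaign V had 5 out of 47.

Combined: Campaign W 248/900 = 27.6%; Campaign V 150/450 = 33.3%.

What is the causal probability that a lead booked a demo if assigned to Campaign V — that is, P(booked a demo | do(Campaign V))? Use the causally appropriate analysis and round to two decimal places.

0.33

Engagement tier is recorded after the campaign and is itself shifted by it — it sits on the causal path from campaign to outcome. Conditioning on a mediator would strip out part of the effect we want; the pooled comparison gives the total causal effect.
So P(outcome | do(Campaign V)) is just the pooled rate for Campaign V: 150/450 = 0.333.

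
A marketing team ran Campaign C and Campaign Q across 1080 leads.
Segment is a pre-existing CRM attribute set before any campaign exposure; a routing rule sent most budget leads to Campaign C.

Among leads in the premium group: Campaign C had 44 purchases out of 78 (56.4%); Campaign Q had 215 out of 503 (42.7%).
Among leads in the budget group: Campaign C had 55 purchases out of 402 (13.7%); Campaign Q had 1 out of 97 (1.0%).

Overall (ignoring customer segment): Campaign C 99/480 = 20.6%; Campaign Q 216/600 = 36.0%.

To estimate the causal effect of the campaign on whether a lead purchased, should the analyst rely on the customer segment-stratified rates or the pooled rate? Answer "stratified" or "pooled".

stratified

Campaign C is higher inside every customer segment stratum but Campaign Q is higher in aggregate. Whether to stratify depends on how customer segment relates to the campaign.
Nothing the campaign does changes customer segment; the imbalance is an allocation artefact. With customer segment also predicting the outcome, the pooled figure is confounded, and the within-stratum comparison is the causal one.
Within each level — premium: 56.4% vs 42.7%; budget: 13.7% vs 1.0% — Campaign C is higher every time.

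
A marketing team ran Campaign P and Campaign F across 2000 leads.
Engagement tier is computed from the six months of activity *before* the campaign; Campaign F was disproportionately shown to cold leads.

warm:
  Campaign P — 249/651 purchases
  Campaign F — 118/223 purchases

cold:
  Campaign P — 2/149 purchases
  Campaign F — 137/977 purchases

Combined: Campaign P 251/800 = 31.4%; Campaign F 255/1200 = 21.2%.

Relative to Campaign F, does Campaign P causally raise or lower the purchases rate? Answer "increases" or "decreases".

decreases

The imbalance in engagement tier arose from how leads were allocated, not from anything the campaign did; and engagement tier independently affects the outcome. The pooled gap is confounded — condition on engagement tier.
Within each level — warm: 38.2% vs 52.9%; cold: 1.3% vs 14.0% — Campaign F is higher every time.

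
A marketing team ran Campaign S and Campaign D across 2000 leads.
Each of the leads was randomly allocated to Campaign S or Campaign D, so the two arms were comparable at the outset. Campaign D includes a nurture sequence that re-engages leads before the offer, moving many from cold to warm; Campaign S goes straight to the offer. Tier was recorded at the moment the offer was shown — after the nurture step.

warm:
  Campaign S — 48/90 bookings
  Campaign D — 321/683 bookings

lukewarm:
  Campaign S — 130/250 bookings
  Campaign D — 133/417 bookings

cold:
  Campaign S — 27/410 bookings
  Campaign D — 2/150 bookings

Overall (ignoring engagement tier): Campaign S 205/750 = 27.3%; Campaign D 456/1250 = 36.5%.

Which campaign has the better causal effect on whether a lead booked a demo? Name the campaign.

Campaign D

The distribution of engagement tier is itself part of what the campaign does — it is an intermediate outcome. Holding it fixed would remove that part of the effect; the total effect is the pooled difference.
Pooled: Campaign S 27.3% vs Campaign D 36.5%; Campaign D is higher overall.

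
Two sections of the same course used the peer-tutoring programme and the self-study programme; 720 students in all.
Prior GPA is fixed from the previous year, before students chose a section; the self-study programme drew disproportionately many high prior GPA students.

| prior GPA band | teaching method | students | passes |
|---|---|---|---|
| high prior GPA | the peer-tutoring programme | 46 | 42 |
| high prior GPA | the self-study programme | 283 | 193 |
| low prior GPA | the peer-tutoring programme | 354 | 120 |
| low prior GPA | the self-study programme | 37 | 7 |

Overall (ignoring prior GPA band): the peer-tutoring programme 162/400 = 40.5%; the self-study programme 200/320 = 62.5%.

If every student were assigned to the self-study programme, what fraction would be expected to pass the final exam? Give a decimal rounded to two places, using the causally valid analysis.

0.41

Within every prior GPA band level the peer-tutoring programme has the higher rate, yet pooled the self-study programme does — Simpson's reversal.
Prior GPA band satisfies the back-door criterion: it is not a descendant of the teaching method, and it blocks the spurious path from teaching method to outcome. Adjusting for it (i.e., using the within-prior GPA band rates) gives the causal effect.
Standardising the self-study programme to the population prior GPA band mix: 0.457·193/283 + 0.543·7/37 = 0.414.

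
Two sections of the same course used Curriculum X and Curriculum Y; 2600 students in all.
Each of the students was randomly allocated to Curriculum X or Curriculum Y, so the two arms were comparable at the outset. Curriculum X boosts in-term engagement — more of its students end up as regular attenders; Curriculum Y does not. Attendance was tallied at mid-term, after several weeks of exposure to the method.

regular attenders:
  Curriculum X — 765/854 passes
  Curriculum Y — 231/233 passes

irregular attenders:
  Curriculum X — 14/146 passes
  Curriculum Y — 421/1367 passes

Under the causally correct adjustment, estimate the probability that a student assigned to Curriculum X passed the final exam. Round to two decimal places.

Mid-term attendance lies on the pathway teaching method → mid-term attendance → outcome, so adjusting for it blocks the indirect effect. For the total causal effect of teaching method, use the unadjusted pooled rates.
So P(outcome | do(Curriculum X)) is just the pooled rate for Curriculum X: 779/1000 = 0.779.

0.78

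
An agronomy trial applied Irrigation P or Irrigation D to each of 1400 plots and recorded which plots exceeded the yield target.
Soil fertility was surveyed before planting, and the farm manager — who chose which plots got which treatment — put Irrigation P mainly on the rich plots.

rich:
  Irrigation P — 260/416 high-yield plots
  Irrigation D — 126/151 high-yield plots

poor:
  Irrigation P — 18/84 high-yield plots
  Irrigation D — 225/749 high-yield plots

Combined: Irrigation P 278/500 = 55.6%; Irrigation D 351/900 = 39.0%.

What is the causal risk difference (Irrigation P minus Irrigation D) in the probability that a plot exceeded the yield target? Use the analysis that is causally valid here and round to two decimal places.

-0.14

The imbalance in soil fertility arose from how plots were allocated, not from anything the irrigation did; and soil fertility independently affects the outcome. The pooled gap is confounded — condition on soil fertility.
Adjusting over the population distribution of soil fertility: 0.405·(0.625−0.834) + 0.595·(0.214−0.300) = -0.136.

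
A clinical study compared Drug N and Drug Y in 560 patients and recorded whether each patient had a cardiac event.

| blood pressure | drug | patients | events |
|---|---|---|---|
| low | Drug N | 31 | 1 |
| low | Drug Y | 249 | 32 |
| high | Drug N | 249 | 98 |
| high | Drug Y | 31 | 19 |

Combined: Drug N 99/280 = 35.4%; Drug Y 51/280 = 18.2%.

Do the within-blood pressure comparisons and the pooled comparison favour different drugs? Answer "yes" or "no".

yes

Within each blood pressure level (low 3.2% vs 12.9%; high 39.4% vs 61.3%), Drug N has the lower rate every time. Pooled: 35.4% vs 18.2% — Drug Y has the lower rate overall. The two comparisons disagree.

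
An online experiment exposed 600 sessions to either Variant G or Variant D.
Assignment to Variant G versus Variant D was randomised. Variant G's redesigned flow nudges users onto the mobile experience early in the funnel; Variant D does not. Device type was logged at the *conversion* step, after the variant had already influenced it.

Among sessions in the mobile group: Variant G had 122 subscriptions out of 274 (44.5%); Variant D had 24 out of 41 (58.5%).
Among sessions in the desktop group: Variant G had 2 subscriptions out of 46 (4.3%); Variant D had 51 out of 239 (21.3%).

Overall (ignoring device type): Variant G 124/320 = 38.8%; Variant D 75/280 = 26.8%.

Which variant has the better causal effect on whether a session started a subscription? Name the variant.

Because the variant influences device type, device type is a post-treatment mediator, not a confounder. Stratifying on it would bias the estimate; the causal effect is the crude pooled difference.
Pooled: Variant G 38.8% vs Variant D 26.8%; Variant G is higher overall.

Variant G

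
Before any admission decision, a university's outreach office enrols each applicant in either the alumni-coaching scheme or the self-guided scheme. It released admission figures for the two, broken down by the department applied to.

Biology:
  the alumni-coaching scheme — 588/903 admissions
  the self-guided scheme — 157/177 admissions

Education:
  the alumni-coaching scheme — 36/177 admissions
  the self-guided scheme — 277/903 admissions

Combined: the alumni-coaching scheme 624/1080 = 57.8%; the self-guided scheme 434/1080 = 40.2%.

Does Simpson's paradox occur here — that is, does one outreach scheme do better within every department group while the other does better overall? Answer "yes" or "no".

yes

Within each department level (Biology 65.1% vs 88.7%; Education 20.3% vs 30.7%), the self-guided scheme has the higher rate every time. Pooled: 57.8% vs 40.2% — the alumni-coaching scheme has the higher rate overall. The two comparisons disagree.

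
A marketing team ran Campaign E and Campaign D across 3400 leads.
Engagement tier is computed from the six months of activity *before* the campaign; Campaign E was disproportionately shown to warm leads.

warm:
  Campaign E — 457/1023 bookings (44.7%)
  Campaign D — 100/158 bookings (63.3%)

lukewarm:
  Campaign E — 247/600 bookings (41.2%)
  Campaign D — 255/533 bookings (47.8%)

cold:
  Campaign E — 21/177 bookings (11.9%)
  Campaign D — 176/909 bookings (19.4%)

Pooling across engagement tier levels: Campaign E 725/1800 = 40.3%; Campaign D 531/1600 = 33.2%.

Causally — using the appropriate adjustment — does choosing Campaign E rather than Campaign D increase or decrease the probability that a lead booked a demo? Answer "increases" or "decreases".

The stratified and pooled comparisons disagree (Campaign D wins within each engagement tier; Campaign E wins overall), so the answer turns on the causal role of engagement tier.
Since engagement tier is a pre-existing factor (not a product of the campaign) and it affects the outcome on its own, it is a confounder. The stratified rates, not the pooled rate, identify the causal effect.
Within each level — warm: 44.7% vs 63.3%; lukewarm: 41.2% vs 47.8%; cold: 11.9% vs 19.4% — Campaign D is higher every time.

decreases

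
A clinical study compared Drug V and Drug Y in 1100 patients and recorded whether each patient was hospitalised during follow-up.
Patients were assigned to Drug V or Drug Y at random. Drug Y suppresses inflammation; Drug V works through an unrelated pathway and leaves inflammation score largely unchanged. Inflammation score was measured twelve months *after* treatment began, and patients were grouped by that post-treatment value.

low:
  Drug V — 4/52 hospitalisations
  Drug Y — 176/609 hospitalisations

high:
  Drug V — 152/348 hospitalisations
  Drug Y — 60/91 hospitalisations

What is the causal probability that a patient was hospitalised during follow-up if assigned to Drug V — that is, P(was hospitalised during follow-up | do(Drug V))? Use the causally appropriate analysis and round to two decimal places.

0.39

Within every inflammation score level Drug V has the lower rate, yet pooled Drug Y does — Simpson's reversal.
Inflammation score here is a post-treatment variable shaped by the drug; conditioning on it would introduce bias rather than remove it. The overall comparison is the causal one.
So P(outcome | do(Drug V)) is just the pooled rate for Drug V: 156/400 = 0.390.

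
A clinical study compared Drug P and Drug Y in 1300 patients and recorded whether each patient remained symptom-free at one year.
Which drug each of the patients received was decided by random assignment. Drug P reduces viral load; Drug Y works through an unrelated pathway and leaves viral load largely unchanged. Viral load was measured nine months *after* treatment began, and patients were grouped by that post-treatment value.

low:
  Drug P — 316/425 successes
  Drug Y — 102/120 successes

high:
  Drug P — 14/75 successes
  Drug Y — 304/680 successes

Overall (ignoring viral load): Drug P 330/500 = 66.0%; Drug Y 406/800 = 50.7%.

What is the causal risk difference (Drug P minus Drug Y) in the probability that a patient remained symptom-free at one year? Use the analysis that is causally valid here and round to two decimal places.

The viral load-specific comparison favours Drug Y throughout, but the pooled figures favour Drug P. The question is whether to condition on viral load.
Viral load lies on the pathway drug → viral load → outcome, so adjusting for it blocks the indirect effect. For the total causal effect of drug, use the unadjusted pooled rates.
The causal difference is the pooled difference: 0.660 − 0.507 = +0.152.

+0.15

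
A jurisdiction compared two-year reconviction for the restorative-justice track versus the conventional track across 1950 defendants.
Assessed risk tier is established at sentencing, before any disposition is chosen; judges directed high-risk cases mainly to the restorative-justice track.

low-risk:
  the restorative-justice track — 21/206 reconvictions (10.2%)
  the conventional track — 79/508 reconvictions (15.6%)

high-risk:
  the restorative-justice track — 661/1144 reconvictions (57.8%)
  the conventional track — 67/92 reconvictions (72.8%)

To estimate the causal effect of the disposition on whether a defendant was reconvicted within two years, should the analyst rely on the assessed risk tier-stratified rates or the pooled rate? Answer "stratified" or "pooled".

stratified

Assessed risk tier satisfies the back-door criterion: it is not a descendant of the disposition, and it blocks the spurious path from disposition to outcome. Adjusting for it (i.e., using the within-assessed risk tier rates) gives the causal effect.
Within each level — low-risk: 10.2% vs 15.6%; high-risk: 57.8% vs 72.8% — the restorative-justice track is lower every time.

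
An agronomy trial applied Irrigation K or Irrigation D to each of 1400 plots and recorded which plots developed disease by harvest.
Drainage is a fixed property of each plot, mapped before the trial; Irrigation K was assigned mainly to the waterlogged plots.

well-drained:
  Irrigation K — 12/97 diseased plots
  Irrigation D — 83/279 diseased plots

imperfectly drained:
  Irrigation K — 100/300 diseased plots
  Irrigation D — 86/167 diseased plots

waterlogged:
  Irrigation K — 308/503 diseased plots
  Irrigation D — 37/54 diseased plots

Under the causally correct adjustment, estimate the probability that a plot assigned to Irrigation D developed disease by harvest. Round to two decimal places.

0.52

Field drainage differs across irrigations for reasons unrelated to any effect of the irrigation itself, and it separately predicts the outcome — a classic confounder. We must compare within field drainage levels.
Standardising Irrigation D to the population field drainage mix: 0.269·83/279 + 0.334·86/167 + 0.398·37/54 = 0.524.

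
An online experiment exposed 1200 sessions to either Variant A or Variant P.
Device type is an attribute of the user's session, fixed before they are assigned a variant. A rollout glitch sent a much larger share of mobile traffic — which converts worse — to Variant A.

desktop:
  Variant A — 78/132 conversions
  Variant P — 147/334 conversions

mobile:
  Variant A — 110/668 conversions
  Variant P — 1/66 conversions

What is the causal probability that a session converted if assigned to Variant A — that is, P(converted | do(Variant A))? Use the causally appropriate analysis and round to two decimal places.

The imbalance in device type arose from how sessions were allocated, not from anything the variant did; and device type independently affects the outcome. The pooled gap is confounded — condition on device type.
Standardising Variant A to the population device type mix: 0.388·78/132 + 0.612·110/668 = 0.330.

0.33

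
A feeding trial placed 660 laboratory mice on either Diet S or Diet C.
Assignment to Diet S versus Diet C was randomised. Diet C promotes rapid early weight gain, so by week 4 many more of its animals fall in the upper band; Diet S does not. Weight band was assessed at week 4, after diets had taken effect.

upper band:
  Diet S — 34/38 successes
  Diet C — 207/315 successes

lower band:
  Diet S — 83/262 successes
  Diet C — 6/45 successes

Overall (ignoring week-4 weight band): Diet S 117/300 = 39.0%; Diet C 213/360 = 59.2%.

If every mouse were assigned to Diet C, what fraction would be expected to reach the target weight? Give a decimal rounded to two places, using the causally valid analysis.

0.59

Week-4 weight band is recorded after the diet and is itself shifted by it — it sits on the causal path from diet to outcome. Conditioning on a mediator would strip out part of the effect we want; the pooled comparison gives the total causal effect.
So P(outcome | do(Diet C)) is just the pooled rate for Diet C: 213/360 = 0.592.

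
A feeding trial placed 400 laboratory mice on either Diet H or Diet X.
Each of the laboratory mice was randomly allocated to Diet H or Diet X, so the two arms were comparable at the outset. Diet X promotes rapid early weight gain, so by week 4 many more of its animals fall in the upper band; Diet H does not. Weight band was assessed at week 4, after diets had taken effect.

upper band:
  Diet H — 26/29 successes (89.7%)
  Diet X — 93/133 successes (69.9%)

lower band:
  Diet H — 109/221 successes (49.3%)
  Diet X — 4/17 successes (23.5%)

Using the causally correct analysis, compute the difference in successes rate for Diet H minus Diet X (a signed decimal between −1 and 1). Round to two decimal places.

-0.11

Week-4 weight band here is a post-treatment variable shaped by the diet; conditioning on it would introduce bias rather than remove it. The overall comparison is the causal one.
The causal difference is the pooled difference: 0.540 − 0.647 = -0.107.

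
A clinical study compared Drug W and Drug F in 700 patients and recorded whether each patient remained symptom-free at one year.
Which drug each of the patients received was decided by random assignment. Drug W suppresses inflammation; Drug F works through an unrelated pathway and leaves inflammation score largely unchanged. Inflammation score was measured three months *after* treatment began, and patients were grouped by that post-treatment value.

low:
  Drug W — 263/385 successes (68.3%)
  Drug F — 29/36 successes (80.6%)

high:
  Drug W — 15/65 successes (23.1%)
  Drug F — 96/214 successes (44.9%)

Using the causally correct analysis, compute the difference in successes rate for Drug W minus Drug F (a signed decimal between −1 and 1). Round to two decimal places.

Inflammation score is recorded after the drug and is itself shifted by it — it sits on the causal path from drug to outcome. Conditioning on a mediator would strip out part of the effect we want; the pooled comparison gives the total causal effect.
The causal difference is the pooled difference: 0.618 − 0.500 = +0.118.

+0.12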